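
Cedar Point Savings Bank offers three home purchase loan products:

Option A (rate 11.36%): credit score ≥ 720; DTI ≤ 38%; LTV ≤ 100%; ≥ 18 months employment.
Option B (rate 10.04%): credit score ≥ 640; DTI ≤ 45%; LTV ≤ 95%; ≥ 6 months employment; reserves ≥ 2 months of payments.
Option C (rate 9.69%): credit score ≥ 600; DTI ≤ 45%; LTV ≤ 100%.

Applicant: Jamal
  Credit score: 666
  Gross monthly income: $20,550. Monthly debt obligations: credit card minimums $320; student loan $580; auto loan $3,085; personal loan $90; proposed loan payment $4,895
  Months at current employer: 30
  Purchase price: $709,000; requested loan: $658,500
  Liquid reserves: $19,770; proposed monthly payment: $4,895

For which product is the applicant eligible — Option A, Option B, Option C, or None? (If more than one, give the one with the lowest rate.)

Total debts = (320 + 580 + 3,085 + 90 + 4,895) = 8,970; DTI = 8,970/20,550 = 43.6%.
LTV = 658,500/709,000 = 92.9%.
Reserves = 19,770/4,895 = 4.0 months.
Option A: score 666 < 720; DTI 43.6% > 38%; LTV 92.9% ≤ 100%; employment 30 ≥ 18 mo → does not qualify.
Option B: score 666 ≥ 640; DTI 43.6% ≤ 45%; LTV 92.9% ≤ 95%; employment 30 ≥ 6 mo; reserves 4.0 ≥ 2 mo → qualifies.
Option C: score 666 ≥ 600; DTI 43.6% ≤ 45%; LTV 92.9% ≤ 100% → qualifies.
Qualifying: Option B, Option C. Lowest rate is 9.69% → Option C.

Option C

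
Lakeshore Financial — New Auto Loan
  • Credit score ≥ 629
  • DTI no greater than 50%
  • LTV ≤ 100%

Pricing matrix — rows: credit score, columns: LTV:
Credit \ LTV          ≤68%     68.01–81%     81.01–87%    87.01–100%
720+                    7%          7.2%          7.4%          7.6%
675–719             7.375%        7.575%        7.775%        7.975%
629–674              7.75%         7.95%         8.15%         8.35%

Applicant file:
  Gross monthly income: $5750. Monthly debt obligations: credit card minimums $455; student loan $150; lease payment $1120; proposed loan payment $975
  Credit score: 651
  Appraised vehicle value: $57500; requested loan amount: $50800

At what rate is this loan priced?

8.35%

Credit score 651 ≥ 629; Total monthly debts = (455 + 150 + 1,120 + 975) = 2,700. DTI = 2,700/5,750 = 47% ≤ 50%
Loan-to-value = 50,800/57,500 = 88.3% — pass (100% max)
Score 651 is in the 629–674 band; LTV 88.3% is in the 87.01–100% band → 8.35%.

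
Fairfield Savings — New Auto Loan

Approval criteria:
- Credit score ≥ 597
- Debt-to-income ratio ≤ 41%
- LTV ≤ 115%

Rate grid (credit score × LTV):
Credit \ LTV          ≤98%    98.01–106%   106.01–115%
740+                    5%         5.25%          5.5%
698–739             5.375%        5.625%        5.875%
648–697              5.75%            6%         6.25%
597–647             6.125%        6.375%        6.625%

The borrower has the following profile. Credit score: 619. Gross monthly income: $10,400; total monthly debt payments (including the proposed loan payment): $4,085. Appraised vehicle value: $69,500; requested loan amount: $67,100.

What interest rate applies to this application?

6.125%

Credit score 619 ≥ 597; DTI = 4,085/10,400 = 39.3% ≤ 41%
LTV: 67,100 ÷ 69,500 = 96.5%, within 115% cap
Score 619 is in the 597–647 band; LTV 96.5% is in the ≤98% band → 6.125%.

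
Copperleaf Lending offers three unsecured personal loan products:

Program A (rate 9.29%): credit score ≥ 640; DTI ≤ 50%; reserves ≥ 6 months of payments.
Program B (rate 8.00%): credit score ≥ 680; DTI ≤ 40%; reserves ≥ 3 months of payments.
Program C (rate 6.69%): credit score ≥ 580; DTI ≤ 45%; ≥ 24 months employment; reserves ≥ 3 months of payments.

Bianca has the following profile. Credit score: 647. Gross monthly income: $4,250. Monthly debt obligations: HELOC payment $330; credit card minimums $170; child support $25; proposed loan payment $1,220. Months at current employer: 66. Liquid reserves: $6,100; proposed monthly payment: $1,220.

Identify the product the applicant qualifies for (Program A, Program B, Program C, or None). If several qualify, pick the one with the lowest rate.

Program C

Total debts = (330 + 170 + 25 + 1,220) = 1,745; DTI = 1,745/4,250 = 41.1%.
Reserves = 6,100/1,220 = 5.0 months.
Program A: score 647 ≥ 640; DTI 41.1% ≤ 50%; reserves 5.0 < 6 mo → does not qualify.
Program B: score 647 < 680; DTI 41.1% > 40%; reserves 5.0 ≥ 3 mo → does not qualify.
Program C: score 647 ≥ 580; DTI 41.1% ≤ 45%; employment 66 ≥ 24 mo; reserves 5.0 ≥ 3 mo → qualifies.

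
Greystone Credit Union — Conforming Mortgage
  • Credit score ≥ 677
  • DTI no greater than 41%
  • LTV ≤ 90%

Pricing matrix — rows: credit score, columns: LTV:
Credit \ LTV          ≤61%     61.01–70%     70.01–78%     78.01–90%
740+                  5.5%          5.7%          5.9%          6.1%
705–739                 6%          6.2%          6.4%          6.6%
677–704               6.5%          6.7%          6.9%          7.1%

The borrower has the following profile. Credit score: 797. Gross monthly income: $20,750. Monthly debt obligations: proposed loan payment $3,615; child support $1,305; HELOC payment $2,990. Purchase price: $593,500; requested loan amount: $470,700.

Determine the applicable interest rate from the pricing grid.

Credit score 797 ≥ 677; Total monthly debts = (3,615 + 1,305 + 2,990) = 7,910. Debt-to-income = 7,910/20,750 = 38.1% — meets 41% limit
Loan-to-value = 470,700/593,500 = 79.3% — pass (90% max)
Row: 797 falls in 740+. Column: 79.3% falls in 78.01–90%. Rate = 6.1%.

6.1%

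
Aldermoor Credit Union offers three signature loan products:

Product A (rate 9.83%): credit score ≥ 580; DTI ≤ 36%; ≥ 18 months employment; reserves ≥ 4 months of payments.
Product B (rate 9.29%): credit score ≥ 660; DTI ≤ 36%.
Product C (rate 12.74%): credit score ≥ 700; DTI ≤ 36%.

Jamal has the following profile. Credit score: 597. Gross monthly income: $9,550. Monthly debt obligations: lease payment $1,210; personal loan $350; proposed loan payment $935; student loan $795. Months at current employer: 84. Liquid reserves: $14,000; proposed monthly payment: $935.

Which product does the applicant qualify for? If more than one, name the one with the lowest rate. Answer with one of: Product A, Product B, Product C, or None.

Product A

Total debts = (1,210 + 350 + 935 + 795) = 3,290; DTI = 3,290/9,550 = 34.5%.
Reserves = 14,000/935 = 15.0 months.
Product A: score 597 ≥ 580; DTI 34.5% ≤ 36%; employment 84 ≥ 18 mo; reserves 15.0 ≥ 4 mo → qualifies.
Product B: score 597 < 660; DTI 34.5% ≤ 36% → does not qualify.
Product C: score 597 < 700; DTI 34.5% ≤ 36% → does not qualify.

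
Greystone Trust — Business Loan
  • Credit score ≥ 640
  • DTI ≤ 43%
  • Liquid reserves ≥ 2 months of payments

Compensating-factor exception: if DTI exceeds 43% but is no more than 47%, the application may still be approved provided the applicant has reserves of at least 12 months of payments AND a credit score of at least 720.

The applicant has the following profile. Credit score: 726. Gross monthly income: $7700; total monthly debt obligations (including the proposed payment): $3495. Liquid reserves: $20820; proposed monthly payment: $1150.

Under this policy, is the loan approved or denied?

Approved

Credit score 726 ≥ 640 (meets base)
DTI = 3,495/7,700 = 45.4% > 43% — standard DTI limit exceeded.
Liquid reserves cover 20,820/1,150 = 18.1 months — ≥ 2 required
DTI 45.4% is within the 43%–47% exception band; checking compensating factors.
Reserves 18.1 ≥ 12 months; credit score 726 ≥ 720.
Both compensating conditions met → exception applies.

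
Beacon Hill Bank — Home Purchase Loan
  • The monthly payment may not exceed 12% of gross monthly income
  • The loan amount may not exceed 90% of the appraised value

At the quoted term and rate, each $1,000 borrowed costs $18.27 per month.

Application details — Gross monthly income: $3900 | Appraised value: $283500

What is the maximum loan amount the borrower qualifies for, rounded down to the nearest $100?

Payment cap: 12% × $3,900 = $468/month.
At $18.27 per $1,000, that supports 468/18.27 × 1,000 ≈ $25,615 → $25,600.
LTV cap: 90% × $283,500 = $255,150 → $255,100.
Binding constraint: payment-to-income.

$25,600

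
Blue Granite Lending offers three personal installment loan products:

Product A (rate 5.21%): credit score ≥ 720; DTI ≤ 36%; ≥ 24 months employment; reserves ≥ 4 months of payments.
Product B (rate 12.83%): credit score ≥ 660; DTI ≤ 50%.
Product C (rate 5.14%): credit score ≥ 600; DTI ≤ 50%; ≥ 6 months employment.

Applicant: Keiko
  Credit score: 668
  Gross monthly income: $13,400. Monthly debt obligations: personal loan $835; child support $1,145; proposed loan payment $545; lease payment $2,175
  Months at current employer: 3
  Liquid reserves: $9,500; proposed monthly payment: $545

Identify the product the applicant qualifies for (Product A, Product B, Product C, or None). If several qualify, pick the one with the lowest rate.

Total debts = (835 + 1,145 + 545 + 2,175) = 4,700; DTI = 4,700/13,400 = 35.1%.
Reserves = 9,500/545 = 17.4 months.
Product A: score 668 < 720; DTI 35.1% ≤ 36%; employment 3 < 24 mo; reserves 17.4 ≥ 4 mo → does not qualify.
Product B: score 668 ≥ 660; DTI 35.1% ≤ 50% → qualifies.
Product C: score 668 ≥ 600; DTI 35.1% ≤ 50%; employment 3 < 6 mo → does not qualify.

Product B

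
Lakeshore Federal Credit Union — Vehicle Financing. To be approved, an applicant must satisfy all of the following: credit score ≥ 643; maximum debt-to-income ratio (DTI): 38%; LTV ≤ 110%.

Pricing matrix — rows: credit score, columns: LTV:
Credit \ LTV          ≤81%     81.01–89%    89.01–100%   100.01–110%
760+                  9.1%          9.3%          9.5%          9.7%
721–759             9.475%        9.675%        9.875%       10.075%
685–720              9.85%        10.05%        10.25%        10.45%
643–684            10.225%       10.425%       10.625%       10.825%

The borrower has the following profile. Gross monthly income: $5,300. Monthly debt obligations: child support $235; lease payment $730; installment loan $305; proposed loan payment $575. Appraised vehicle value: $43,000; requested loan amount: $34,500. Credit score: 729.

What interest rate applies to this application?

9.475%

Credit score 729 ≥ 643; Total monthly debts = (235 + 730 + 305 + 575) = 1,845. DTI: 1,845 ÷ 5,300 = 34.8%, within the 38% cap
LTV = 34,500/43,000 = 80.2% ≤ 110%
Row: 729 falls in 721–759. Column: 80.2% falls in ≤81%. Rate = 9.475%.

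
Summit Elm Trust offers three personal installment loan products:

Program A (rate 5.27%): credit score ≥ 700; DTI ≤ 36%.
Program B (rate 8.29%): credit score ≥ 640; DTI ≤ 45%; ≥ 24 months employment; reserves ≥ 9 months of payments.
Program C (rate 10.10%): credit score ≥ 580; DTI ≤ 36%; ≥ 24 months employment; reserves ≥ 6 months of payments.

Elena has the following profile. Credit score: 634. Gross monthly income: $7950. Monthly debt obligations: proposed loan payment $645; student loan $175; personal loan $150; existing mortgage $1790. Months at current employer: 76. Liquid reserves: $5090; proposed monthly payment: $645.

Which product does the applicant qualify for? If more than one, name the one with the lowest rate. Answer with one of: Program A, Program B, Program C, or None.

Program C

Total debts = (645 + 175 + 150 + 1,790) = 2,760; DTI = 2,760/7,950 = 34.7%.
Reserves = 5,090/645 = 7.9 months.
Program A: score 634 < 700; DTI 34.7% ≤ 36% → does not qualify.
Program B: score 634 < 640; DTI 34.7% ≤ 45%; employment 76 ≥ 24 mo; reserves 7.9 < 9 mo → does not qualify.
Program C: score 634 ≥ 580; DTI 34.7% ≤ 36%; employment 76 ≥ 24 mo; reserves 7.9 ≥ 6 mo → qualifies.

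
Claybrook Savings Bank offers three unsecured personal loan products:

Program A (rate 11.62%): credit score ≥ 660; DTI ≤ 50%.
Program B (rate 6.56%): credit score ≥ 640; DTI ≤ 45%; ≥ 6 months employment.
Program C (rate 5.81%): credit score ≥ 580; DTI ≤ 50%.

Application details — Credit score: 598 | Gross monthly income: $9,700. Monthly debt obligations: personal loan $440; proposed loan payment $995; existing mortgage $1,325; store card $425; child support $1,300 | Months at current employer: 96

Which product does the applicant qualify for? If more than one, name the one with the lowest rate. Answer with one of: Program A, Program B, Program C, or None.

Total debts = (440 + 995 + 1,325 + 425 + 1,300) = 4,485; DTI = 4,485/9,700 = 46.2%.
Program A: score 598 < 660; DTI 46.2% ≤ 50% → does not qualify.
Program B: score 598 < 640; DTI 46.2% > 45%; employment 96 ≥ 6 mo → does not qualify.
Program C: score 598 ≥ 580; DTI 46.2% ≤ 50% → qualifies.

Program C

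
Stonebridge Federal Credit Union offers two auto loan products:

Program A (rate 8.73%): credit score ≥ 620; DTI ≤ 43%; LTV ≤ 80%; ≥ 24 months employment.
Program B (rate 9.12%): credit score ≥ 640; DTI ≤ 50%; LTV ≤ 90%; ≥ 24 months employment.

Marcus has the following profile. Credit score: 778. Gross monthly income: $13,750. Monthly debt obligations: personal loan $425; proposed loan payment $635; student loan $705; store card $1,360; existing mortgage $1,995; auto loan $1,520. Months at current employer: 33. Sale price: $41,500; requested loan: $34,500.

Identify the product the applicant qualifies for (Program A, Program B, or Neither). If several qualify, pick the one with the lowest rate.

Total debts = (425 + 635 + 705 + 1,360 + 1,995 + 1,520) = 6,640; DTI = 6,640/13,750 = 48.3%.
LTV = 34,500/41,500 = 83.1%.
Program A: score 778 ≥ 620; DTI 48.3% > 43%; LTV 83.1% > 80%; employment 33 ≥ 24 mo → does not qualify.
Program B: score 778 ≥ 640; DTI 48.3% ≤ 50%; LTV 83.1% ≤ 90%; employment 33 ≥ 24 mo → qualifies.

Program B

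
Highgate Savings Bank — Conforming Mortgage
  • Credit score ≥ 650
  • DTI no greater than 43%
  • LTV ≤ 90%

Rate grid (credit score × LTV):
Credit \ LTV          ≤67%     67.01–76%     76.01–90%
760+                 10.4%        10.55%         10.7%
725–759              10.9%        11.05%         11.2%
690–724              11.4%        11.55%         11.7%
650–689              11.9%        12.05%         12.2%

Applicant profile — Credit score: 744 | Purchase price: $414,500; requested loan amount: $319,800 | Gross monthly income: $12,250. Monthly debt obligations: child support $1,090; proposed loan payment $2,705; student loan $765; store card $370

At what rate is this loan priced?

11.2%

Credit score 744 ≥ 650; Total monthly debts = (1,090 + 2,705 + 765 + 370) = 4,930. DTI: 4,930 ÷ 12,250 = 40.2%, within the 43% cap
LTV = 319,800/414,500 = 77.2% ≤ 90%
Row: 744 falls in 725–759. Column: 77.2% falls in 76.01–90%. Rate = 11.2%.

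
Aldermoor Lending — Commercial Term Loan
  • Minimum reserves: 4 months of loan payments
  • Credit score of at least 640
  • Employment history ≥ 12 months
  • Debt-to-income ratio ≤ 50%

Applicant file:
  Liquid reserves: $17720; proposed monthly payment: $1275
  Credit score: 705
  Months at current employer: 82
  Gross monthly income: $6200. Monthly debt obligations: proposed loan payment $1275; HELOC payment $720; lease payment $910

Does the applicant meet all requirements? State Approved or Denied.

Approved

Liquid reserves cover 17,720/1,275 = 13.9 months — ≥ 4 required
Credit score 705 ≥ 640 (meets)
Employment 82 ≥ 12 months
Total monthly debts = (1,275 + 720 + 910) = 2,905. DTI: 2,905 ÷ 6,200 = 46.9%, within the 50% cap
All criteria satisfied.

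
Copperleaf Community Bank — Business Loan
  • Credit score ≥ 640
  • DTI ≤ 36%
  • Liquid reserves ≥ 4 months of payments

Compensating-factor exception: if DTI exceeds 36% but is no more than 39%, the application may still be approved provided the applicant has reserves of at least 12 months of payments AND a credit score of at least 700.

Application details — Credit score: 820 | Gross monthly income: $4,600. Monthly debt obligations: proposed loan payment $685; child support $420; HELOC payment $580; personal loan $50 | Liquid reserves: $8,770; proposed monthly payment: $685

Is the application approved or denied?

Approved

Credit score 820 ≥ 640 (meets base)
Total debts = (685 + 420 + 580 + 50) = 1,735. DTI = 1,735/4,600 = 37.7% > 36% — standard DTI limit exceeded.
Reserves = 8,770/685 = 12.8 months ≥ 4
DTI 37.7% is within the 36%–39% exception band; checking compensating factors.
Override check — reserves: 12.8 mo (ok); score: 820 (ok).
Both compensating conditions met → exception applies.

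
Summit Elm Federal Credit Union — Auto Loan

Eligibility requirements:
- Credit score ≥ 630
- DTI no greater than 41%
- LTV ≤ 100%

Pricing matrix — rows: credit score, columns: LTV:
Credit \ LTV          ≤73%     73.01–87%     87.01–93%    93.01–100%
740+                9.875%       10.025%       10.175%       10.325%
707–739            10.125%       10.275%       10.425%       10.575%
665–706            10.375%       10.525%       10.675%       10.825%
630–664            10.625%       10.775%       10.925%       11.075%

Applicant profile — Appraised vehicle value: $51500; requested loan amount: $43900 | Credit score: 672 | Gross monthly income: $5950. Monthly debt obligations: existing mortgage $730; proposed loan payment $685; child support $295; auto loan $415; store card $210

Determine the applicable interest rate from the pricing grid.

Credit score 672 ≥ 630; Total monthly debts = (730 + 685 + 295 + 415 + 210) = 2,335. DTI: 2,335 ÷ 5,950 = 39.2%, within the 41% cap
LTV: 43,900 ÷ 51,500 = 85.2%, within 100% cap
Credit 672 → row 665–706; LTV 85.2% → column 73.01–87%. Grid cell → 10.525%.

10.525%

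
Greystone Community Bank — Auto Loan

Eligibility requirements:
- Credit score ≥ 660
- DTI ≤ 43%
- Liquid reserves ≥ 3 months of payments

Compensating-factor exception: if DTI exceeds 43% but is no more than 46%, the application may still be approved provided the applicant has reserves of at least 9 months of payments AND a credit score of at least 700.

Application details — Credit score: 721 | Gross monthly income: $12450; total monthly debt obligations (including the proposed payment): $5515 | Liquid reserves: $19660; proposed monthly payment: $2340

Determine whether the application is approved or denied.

Credit score 721 ≥ 660 (meets base)
DTI: 5,515 ÷ 12,450 = 44.3%, over the 43% base limit.
Reserves = 19,660/2,340 = 8.4 months ≥ 3
DTI 44.3% is within the 43%–46% exception band; checking compensating factors.
Override check — reserves: 8.4 mo (short of 9); score: 721 (ok).
Compensating-factor requirement not fully met.

Denied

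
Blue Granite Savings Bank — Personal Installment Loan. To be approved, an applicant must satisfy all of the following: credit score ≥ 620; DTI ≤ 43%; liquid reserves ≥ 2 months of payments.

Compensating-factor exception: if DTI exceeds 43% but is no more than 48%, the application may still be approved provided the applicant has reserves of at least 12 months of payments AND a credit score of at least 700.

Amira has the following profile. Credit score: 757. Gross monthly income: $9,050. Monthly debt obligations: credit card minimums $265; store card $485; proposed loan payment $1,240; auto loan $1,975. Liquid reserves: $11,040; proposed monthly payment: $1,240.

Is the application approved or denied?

Denied

Credit score 757 ≥ 620 (meets base)
Total debts = (265 + 485 + 1,240 + 1,975) = 3,965. DTI: 3,965 ÷ 9,050 = 43.8%, over the 43% base limit.
Reserves = 11,040/1,240 = 8.9 months ≥ 2
DTI 43.8% is within the 43%–48% exception band; checking compensating factors.
Override check — reserves: 8.9 mo (short of 12); score: 757 (ok).
Compensating-factor requirement not fully met.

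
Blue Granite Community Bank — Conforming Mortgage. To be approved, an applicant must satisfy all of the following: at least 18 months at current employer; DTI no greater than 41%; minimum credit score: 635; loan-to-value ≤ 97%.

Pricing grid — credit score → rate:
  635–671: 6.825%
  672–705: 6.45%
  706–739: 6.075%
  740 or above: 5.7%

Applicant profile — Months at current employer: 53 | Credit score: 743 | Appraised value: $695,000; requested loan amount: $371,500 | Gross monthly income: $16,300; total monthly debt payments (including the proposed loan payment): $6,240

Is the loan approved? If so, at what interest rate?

Credit score 743 ≥ 635 (meets minimum)
Employment 53 ≥ 18 months
DTI: 6,240 ÷ 16,300 = 38.3%, within the 41% cap
LTV: 371,500 ÷ 695,000 = 53.5%, within 97% cap
All requirements met. Score 743 falls in the 740 or above tier → 5.7%.

Approved at 5.7%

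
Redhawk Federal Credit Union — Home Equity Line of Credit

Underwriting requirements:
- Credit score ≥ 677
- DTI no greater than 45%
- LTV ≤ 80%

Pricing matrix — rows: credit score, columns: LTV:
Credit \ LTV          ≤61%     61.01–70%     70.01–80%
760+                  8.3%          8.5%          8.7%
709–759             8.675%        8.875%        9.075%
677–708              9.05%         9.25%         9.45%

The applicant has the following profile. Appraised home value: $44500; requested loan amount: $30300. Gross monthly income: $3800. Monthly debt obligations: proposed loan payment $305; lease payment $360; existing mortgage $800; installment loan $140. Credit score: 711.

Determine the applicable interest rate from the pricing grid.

Credit score 711 ≥ 677; Total monthly debts = (305 + 360 + 800 + 140) = 1,605. DTI: 1,605 ÷ 3,800 = 42.2%, within the 45% cap
LTV = 30,300/44,500 = 68.1% ≤ 80%
Row: 711 falls in 709–759. Column: 68.1% falls in 61.01–70%. Rate = 8.875%.

8.875%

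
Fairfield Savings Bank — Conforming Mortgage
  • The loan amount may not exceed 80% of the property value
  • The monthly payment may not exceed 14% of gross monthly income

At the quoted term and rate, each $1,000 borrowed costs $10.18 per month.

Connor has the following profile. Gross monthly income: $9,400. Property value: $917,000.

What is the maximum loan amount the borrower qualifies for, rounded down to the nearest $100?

Payment cap: 14% × $9,400 = $1,316/month.
At $10.18 per $1,000, that supports 1,316/10.18 × 1,000 ≈ $129,273 → $129,200.
LTV cap: 80% × $917,000 = $733,600 → $733,600.
Binding constraint: payment-to-income.

$129,200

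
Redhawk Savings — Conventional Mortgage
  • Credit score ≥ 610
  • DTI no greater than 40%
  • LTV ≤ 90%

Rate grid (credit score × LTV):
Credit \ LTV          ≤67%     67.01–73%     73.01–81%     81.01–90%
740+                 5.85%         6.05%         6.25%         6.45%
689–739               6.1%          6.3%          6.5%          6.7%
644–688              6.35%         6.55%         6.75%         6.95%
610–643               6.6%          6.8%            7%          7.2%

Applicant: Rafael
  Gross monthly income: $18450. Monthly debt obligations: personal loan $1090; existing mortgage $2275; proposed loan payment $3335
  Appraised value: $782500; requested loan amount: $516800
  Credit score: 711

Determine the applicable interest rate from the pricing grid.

6.1%

Credit score 711 ≥ 610; Total monthly debts = (1,090 + 2,275 + 3,335) = 6,700. DTI: 6,700 ÷ 18,450 = 36.3%, within the 40% cap
LTV: 516,800 ÷ 782,500 = 66%, within 90% cap
Credit 711 → row 689–739; LTV 66% → column ≤67%. Grid cell → 6.1%.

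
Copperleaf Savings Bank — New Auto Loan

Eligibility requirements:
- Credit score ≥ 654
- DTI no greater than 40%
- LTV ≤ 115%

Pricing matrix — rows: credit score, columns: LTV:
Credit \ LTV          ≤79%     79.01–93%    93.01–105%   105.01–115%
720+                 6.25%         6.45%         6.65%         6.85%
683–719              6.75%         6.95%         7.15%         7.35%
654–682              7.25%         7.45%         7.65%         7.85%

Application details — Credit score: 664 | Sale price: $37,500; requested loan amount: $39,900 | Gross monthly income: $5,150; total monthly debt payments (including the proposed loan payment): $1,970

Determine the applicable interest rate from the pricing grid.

Credit score 664 ≥ 654; DTI = 1,970/5,150 = 38.3% ≤ 40%
LTV = 39,900/37,500 = 106.4% ≤ 115%
Row: 664 falls in 654–682. Column: 106.4% falls in 105.01–115%. Rate = 7.85%.

7.85%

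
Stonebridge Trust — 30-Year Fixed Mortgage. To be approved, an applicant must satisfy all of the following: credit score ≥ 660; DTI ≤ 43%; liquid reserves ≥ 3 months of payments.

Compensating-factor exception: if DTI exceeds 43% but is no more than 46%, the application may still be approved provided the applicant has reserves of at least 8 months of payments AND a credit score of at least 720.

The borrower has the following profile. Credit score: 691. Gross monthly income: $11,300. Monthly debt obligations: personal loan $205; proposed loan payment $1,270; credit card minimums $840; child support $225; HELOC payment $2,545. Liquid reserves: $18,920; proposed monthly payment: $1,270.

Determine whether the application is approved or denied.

Denied

Credit score 691 ≥ 660 (meets base)
Total debts = (205 + 1,270 + 840 + 225 + 2,545) = 5,085. DTI = 5,085/11,300 = 45% > 43% — standard DTI limit exceeded.
Reserves = 18,920/1,270 = 14.9 months ≥ 3
DTI 45% is within the 43%–46% exception band; checking compensating factors.
Reserves 14.9 ≥ 8 months; credit score 691 < 720.
Override conditions not both satisfied; exception does not apply.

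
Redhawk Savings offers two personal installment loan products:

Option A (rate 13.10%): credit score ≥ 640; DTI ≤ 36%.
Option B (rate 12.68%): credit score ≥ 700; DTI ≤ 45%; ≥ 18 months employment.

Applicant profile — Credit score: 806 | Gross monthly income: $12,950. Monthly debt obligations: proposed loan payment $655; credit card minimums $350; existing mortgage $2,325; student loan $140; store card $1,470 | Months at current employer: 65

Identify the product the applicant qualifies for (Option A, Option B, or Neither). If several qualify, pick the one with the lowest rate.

Total debts = (655 + 350 + 2,325 + 140 + 1,470) = 4,940; DTI = 4,940/12,950 = 38.1%.
Option A: score 806 ≥ 640; DTI 38.1% > 36% → does not qualify.
Option B: score 806 ≥ 700; DTI 38.1% ≤ 45%; employment 65 ≥ 18 mo → qualifies.

Option B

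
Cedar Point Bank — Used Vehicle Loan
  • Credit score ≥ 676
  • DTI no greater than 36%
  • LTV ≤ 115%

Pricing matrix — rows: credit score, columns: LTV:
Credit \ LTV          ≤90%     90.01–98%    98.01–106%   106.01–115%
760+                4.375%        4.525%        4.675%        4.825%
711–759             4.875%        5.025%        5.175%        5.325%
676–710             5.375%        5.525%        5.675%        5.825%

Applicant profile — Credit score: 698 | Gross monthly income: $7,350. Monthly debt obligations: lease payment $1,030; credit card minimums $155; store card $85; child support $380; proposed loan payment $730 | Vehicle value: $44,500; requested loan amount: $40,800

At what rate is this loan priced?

5.525%

Credit score 698 ≥ 676; Total monthly debts = (1,030 + 155 + 85 + 380 + 730) = 2,380. DTI = 2,380/7,350 = 32.4% ≤ 36%
Loan-to-value = 40,800/44,500 = 91.7% — pass (115% max)
Credit 698 → row 676–710; LTV 91.7% → column 90.01–98%. Grid cell → 5.525%.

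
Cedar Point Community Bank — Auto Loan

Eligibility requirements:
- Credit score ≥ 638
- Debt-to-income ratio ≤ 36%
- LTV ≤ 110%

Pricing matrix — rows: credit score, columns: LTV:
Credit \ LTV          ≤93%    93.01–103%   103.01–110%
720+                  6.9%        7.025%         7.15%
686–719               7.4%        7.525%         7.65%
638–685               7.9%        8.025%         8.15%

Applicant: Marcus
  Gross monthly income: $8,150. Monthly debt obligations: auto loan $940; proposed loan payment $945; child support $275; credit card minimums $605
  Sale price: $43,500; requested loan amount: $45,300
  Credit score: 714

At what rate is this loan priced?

Credit score 714 ≥ 638; Total monthly debts = (940 + 945 + 275 + 605) = 2,765. DTI: 2,765 ÷ 8,150 = 33.9%, within the 36% cap
LTV: 45,300 ÷ 43,500 = 104.1%, within 110% cap
Row: 714 falls in 686–719. Column: 104.1% falls in 103.01–110%. Rate = 7.65%.

7.65%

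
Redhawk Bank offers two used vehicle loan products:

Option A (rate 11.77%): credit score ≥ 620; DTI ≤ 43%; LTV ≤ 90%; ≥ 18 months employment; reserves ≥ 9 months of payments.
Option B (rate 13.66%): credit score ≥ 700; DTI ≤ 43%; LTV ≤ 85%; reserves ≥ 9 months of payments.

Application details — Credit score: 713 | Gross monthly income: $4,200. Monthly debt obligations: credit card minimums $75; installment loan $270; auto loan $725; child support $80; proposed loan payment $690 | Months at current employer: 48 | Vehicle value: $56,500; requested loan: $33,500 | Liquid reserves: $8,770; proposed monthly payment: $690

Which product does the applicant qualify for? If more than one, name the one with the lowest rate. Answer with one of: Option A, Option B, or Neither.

Total debts = (75 + 270 + 725 + 80 + 690) = 1,840; DTI = 1,840/4,200 = 43.8%.
LTV = 33,500/56,500 = 59.3%.
Reserves = 8,770/690 = 12.7 months.
Option A: score 713 ≥ 620; DTI 43.8% > 43%; LTV 59.3% ≤ 90%; employment 48 ≥ 18 mo; reserves 12.7 ≥ 9 mo → does not qualify.
Option B: score 713 ≥ 700; DTI 43.8% > 43%; LTV 59.3% ≤ 85%; reserves 12.7 ≥ 9 mo → does not qualify.

Neither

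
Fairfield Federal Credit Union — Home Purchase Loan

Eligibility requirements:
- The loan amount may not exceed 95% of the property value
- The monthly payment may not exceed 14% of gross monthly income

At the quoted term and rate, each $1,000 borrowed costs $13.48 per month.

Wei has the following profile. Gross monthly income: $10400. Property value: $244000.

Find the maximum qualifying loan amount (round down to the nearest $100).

Payment cap: 14% × $10,400 = $1,456/month.
At $13.48 per $1,000, that supports 1,456/13.48 × 1,000 ≈ $108,011 → $108,000.
LTV cap: 95% × $244,000 = $231,800 → $231,800.
Binding constraint: payment-to-income.

$108,000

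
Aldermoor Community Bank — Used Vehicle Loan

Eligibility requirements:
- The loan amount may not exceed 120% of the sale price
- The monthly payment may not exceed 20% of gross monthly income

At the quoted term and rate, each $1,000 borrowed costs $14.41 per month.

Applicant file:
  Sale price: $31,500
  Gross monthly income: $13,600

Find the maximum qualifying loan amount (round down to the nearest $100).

$37,800

Payment cap: 20% × $13,600 = $2,720/month.
At $14.41 per $1,000, that supports 2,720/14.41 × 1,000 ≈ $188,757 → $188,700.
LTV cap: 120% × $31,500 = $37,800 → $37,800.
Binding constraint: loan-to-value.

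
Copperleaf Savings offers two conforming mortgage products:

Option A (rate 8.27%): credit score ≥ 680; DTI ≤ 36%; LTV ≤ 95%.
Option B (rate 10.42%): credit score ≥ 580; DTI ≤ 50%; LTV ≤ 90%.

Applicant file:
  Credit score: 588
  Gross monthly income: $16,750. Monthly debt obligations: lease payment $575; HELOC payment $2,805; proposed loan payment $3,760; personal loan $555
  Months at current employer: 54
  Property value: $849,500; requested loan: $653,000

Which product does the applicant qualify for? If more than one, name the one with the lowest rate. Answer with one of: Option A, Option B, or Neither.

Option B

Total debts = (575 + 2,805 + 3,760 + 555) = 7,695; DTI = 7,695/16,750 = 45.9%.
LTV = 653,000/849,500 = 76.9%.
Option A: score 588 < 680; DTI 45.9% > 36%; LTV 76.9% ≤ 95% → does not qualify.
Option B: score 588 ≥ 580; DTI 45.9% ≤ 50%; LTV 76.9% ≤ 90% → qualifies.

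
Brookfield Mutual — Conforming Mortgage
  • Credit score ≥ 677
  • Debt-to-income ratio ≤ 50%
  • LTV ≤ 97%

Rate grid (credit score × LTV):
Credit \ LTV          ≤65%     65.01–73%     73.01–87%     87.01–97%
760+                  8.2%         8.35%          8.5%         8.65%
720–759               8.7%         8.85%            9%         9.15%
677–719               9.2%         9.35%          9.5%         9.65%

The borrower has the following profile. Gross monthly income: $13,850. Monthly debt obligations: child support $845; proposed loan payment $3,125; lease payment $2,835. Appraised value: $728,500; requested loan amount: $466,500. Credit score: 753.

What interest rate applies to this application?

Credit score 753 ≥ 677; Total monthly debts = (845 + 3,125 + 2,835) = 6,805. Debt-to-income = 6,805/13,850 = 49.1% — meets 50% limit
LTV = 466,500/728,500 = 64% ≤ 97%
Row: 753 falls in 720–759. Column: 64% falls in ≤65%. Rate = 8.7%.

8.7%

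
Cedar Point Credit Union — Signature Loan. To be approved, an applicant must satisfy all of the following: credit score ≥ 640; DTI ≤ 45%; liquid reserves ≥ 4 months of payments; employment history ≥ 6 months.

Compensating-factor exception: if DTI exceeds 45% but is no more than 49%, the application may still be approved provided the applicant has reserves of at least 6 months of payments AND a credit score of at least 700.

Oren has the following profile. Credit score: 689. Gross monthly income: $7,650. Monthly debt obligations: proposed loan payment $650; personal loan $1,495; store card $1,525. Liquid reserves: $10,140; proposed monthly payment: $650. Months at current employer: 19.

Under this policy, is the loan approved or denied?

Credit score 689 ≥ 640 (meets base)
Total debts = (650 + 1,495 + 1,525) = 3,670. DTI: 3,670 ÷ 7,650 = 48%, over the 45% base limit.
Reserves: 10,140 ÷ 650 = 15.6 months (meets 4-month minimum)
Employment 19 ≥ 6 months
DTI 48% is within the 45%–49% exception band; checking compensating factors.
Override check — reserves: 15.6 mo (ok); score: 689 (below 700).
Override conditions not both satisfied; exception does not apply.

Denied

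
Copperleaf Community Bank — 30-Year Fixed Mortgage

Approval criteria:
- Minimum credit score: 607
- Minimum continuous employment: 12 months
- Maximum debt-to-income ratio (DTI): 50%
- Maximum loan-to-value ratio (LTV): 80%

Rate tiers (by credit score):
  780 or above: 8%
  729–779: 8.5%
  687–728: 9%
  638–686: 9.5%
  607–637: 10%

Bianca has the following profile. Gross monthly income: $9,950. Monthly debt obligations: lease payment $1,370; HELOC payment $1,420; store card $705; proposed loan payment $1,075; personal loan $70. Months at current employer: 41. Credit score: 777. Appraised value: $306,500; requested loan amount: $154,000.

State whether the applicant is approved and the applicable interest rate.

Approved at 8.5%

Credit score 777 ≥ 607 (meets minimum)
Employment 41 ≥ 12 months
LTV: 154,000 ÷ 306,500 = 50.2%, within 80% cap
Total monthly debts = (1,370 + 1,420 + 705 + 1,075 + 70) = 4,640. Debt-to-income = 4,640/9,950 = 46.6% — meets 50% limit
All requirements met. Score 777 falls in the 729–779 tier → 8.5%.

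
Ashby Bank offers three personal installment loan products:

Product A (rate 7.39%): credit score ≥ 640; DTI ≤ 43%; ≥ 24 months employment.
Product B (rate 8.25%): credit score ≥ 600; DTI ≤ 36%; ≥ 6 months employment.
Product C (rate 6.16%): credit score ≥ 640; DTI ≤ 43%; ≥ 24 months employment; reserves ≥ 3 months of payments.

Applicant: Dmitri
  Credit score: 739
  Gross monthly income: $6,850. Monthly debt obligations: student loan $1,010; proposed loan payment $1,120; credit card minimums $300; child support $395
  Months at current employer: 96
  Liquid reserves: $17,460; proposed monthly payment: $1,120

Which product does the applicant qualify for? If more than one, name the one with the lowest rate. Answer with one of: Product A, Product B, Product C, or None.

Total debts = (1,010 + 1,120 + 300 + 395) = 2,825; DTI = 2,825/6,850 = 41.2%.
Reserves = 17,460/1,120 = 15.6 months.
Product A: score 739 ≥ 640; DTI 41.2% ≤ 43%; employment 96 ≥ 24 mo → qualifies.
Product B: score 739 ≥ 600; DTI 41.2% > 36%; employment 96 ≥ 6 mo → does not qualify.
Product C: score 739 ≥ 640; DTI 41.2% ≤ 43%; employment 96 ≥ 24 mo; reserves 15.6 ≥ 3 mo → qualifies.
Qualifying: Product A, Product C. Lowest rate is 6.16% → Product C.

Product C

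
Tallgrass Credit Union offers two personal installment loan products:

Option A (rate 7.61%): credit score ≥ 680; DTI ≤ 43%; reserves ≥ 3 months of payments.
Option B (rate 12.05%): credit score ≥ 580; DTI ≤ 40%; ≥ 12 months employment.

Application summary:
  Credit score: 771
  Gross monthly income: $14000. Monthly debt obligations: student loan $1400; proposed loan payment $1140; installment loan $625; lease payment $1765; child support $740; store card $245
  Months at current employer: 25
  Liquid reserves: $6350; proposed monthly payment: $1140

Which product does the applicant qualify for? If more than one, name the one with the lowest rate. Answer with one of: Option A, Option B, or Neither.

Total debts = (1,400 + 1,140 + 625 + 1,765 + 740 + 245) = 5,915; DTI = 5,915/14,000 = 42.2%.
Reserves = 6,350/1,140 = 5.6 months.
Option A: score 771 ≥ 680; DTI 42.2% ≤ 43%; reserves 5.6 ≥ 3 mo → qualifies.
Option B: score 771 ≥ 580; DTI 42.2% > 40%; employment 25 ≥ 12 mo → does not qualify.

Option A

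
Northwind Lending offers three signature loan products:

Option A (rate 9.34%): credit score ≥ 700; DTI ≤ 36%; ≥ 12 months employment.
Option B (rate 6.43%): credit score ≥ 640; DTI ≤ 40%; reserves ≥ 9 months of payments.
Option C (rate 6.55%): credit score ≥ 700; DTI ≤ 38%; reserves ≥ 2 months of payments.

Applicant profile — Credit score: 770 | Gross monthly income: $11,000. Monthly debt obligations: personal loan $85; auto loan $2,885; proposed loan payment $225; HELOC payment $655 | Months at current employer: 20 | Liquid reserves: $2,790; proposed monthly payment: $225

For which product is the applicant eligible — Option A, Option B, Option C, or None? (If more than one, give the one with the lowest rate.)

Option B

Total debts = (85 + 2,885 + 225 + 655) = 3,850; DTI = 3,850/11,000 = 35%.
Reserves = 2,790/225 = 12.4 months.
Option A: score 770 ≥ 700; DTI 35% ≤ 36%; employment 20 ≥ 12 mo → qualifies.
Option B: score 770 ≥ 640; DTI 35% ≤ 40%; reserves 12.4 ≥ 9 mo → qualifies.
Option C: score 770 ≥ 700; DTI 35% ≤ 38%; reserves 12.4 ≥ 2 mo → qualifies.
Qualifying: Option A, Option B, Option C. Lowest rate is 6.43% → Option B.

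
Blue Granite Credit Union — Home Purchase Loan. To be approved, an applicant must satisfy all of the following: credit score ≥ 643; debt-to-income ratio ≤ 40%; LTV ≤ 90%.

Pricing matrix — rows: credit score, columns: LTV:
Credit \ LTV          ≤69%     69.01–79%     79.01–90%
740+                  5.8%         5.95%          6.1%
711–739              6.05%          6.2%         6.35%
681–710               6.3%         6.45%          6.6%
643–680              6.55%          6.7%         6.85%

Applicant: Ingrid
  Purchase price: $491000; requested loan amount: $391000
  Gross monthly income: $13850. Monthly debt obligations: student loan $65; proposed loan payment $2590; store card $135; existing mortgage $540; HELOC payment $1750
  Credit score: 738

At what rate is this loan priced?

Credit score 738 ≥ 643; Total monthly debts = (65 + 2,590 + 135 + 540 + 1,750) = 5,080. DTI: 5,080 ÷ 13,850 = 36.7%, within the 40% cap
LTV: 391,000 ÷ 491,000 = 79.6%, within 90% cap
Score 738 is in the 711–739 band; LTV 79.6% is in the 79.01–90% band → 6.35%.

6.35%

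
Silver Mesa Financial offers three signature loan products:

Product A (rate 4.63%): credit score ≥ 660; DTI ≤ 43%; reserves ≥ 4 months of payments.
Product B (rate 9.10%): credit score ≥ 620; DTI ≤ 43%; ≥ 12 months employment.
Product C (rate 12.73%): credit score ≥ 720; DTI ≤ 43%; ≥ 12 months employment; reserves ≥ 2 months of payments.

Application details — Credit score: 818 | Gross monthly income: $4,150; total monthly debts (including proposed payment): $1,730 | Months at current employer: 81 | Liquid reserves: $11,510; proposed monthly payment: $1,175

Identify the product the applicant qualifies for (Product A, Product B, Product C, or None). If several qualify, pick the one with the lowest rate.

Product A

DTI = 1,730/4,150 = 41.7%.
Reserves = 11,510/1,175 = 9.8 months.
Product A: score 818 ≥ 660; DTI 41.7% ≤ 43%; reserves 9.8 ≥ 4 mo → qualifies.
Product B: score 818 ≥ 620; DTI 41.7% ≤ 43%; employment 81 ≥ 12 mo → qualifies.
Product C: score 818 ≥ 720; DTI 41.7% ≤ 43%; employment 81 ≥ 12 mo; reserves 9.8 ≥ 2 mo → qualifies.
Qualifying: Product A, Product B, Product C. Lowest rate is 4.63% → Product A.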